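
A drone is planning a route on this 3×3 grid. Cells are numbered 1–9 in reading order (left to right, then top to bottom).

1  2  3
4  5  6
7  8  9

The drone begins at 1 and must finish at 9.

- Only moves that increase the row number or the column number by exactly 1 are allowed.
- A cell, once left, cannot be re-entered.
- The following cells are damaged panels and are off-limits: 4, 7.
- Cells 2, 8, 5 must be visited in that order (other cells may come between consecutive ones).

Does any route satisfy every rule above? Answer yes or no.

5 lies above 8, so going from 8 to 5 would need an upward move — but moves only go right/down, so 8 cannot be visited before 5.

no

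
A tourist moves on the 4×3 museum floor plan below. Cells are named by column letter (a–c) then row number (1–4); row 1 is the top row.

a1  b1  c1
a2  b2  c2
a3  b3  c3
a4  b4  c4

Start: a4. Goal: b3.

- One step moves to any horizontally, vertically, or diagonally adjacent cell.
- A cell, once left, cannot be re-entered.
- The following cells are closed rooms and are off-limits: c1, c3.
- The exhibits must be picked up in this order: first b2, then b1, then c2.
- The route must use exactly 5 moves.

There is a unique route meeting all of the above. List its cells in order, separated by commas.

a4, a3, b2, b1, c2, b3

The waypoints must appear in the order b2, b1, c2, with no cell reused.
Route from a4: up 1 to a3, up-right 1 to b2, up 1 to b1, down-right 1 to c2, down-left 1 to b3 — 5 moves in all.
Check: order respected (b2 at step 2, b1 at step 3, c2 at step 4); 5 moves as required.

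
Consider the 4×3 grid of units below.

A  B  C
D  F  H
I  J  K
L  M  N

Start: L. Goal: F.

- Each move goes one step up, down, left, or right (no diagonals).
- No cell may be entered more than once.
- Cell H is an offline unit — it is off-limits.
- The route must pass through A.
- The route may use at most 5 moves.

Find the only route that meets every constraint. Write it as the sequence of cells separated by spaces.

Any route must reach A and still end at F within 5 moves, so the order of the required stops is forced.
Route from L: 3× up (reaching A), right to B, down to F — 5 moves in all.
Check: all required cells visited; 5 ≤ 5 moves.

L I D A B F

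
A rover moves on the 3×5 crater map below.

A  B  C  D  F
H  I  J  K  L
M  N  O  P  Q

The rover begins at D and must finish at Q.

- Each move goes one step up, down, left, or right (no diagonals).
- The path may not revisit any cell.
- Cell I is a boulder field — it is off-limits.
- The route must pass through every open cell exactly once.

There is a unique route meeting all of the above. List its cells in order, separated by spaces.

D F L K J C B A H M N O P Q

Need to visit all 14 open cells exactly once, starting at D and ending at Q.
Cell B has only two open neighbours (A and C), so the path must pass straight through it: one of those is the cell it's entered from and the other is where it exits.
Route from D: right 1 to F, down 1 to L, left 2 to J, up 1 to C, left 2 to A, down 2 to M, right 4 to Q — 13 moves in all.
Check: all 14 open cells covered.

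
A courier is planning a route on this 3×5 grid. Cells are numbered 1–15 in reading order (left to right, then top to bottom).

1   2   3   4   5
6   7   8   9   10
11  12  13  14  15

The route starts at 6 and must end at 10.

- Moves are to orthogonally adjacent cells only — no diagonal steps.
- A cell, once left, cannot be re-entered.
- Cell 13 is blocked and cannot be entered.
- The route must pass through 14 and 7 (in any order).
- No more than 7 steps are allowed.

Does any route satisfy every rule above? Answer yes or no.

yes

One route that works: 6 → 7 → 8 → 9 → 14 → 15 → 10.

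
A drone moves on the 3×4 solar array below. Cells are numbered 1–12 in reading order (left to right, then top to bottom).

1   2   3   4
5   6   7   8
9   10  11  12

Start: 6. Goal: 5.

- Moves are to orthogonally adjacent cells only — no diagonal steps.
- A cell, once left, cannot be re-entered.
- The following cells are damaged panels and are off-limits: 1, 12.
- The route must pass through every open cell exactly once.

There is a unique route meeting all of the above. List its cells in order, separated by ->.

6 -> 2 -> 3 -> 4 -> 8 -> 7 -> 11 -> 10 -> 9 -> 5

Need to visit all 10 open cells exactly once, starting at 6 and ending at 5.
Cell 9 has only two open neighbours (5 and 10), so the path must pass straight through it: one of those is the cell it's entered from and the other is where it exits.
Route from 6: up to 2, 2× right (reaching 4), down to 8, left to 7, down to 11, 2× left (reaching 9), up to 5 — 9 moves in all.
Check: all 10 open cells covered.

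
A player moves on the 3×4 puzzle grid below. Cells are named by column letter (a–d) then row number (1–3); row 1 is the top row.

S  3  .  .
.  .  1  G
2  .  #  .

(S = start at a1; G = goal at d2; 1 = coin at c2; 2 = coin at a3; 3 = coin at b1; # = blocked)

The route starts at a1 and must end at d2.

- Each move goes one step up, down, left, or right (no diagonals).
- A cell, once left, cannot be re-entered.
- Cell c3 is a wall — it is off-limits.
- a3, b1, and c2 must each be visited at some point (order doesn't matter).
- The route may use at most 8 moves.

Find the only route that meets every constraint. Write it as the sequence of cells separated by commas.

a1, a2, a3, b3, b2, b1, c1, c2, d2

The budget equals the shortest possible length, so every move has to be on a shortest route through the required cells.
Route from a1: down 2 to a3, right 1 to b3, up 2 to b1, right 1 to c1, down 1 to c2, right 1 to d2 — 8 moves in all.
Check: all required cells visited; 8 ≤ 8 moves.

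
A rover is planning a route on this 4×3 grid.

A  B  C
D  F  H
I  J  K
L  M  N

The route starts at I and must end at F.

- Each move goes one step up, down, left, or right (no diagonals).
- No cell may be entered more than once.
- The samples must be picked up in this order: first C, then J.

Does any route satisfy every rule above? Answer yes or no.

yes

One route that works: I → D → A → B → C → H → K → J → F.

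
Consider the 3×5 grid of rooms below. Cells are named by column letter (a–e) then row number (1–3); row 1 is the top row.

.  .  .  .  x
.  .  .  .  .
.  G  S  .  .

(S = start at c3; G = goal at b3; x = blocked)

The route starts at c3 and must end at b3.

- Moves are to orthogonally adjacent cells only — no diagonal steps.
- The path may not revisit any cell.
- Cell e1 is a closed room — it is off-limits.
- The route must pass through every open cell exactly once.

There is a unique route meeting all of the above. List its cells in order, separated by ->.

c3 -> d3 -> e3 -> e2 -> d2 -> d1 -> c1 -> c2 -> b2 -> b1 -> a1 -> a2 -> a3 -> b3

Need to visit all 14 open cells exactly once, starting at c3 and ending at b3.
Route from c3: 2× right (reaching e3), up to e2, left to d2, up to d1, left to c1, down to c2, left to b2, up to b1, left to a1, 2× down (reaching a3), right to b3 — 13 moves in all.
Check: all 14 open cells covered.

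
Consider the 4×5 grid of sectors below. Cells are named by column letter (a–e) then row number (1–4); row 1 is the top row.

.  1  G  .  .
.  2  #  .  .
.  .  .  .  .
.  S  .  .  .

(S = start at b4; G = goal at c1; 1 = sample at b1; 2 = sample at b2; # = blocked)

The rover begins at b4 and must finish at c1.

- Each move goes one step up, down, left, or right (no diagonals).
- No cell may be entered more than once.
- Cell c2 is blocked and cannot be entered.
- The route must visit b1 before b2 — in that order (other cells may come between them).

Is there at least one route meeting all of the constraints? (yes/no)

yes

One route that works: b4 → a4 → a3 → a2 → a1 → b1 → b2 → b3 → c3 → d3 → d2 → d1 → c1.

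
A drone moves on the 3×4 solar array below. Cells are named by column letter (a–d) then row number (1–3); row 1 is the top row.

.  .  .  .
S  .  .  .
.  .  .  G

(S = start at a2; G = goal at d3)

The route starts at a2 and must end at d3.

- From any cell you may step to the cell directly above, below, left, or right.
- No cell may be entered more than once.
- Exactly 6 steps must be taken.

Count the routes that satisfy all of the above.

14

Need simple routes of exactly 6 moves from a2 to d3 (Manhattan distance 4, so 1 moves are spent on a detour and 1 undoing it).
Branch systematically from the start, pruning whenever the remaining move budget drops below the Manhattan distance to d3 or differs from it in parity. Grouping the completions by first move — via a1: 6; via a3: 3; via b2: 5 — and summing: 6 + 3 + 5 = 14.
That gives 14 routes.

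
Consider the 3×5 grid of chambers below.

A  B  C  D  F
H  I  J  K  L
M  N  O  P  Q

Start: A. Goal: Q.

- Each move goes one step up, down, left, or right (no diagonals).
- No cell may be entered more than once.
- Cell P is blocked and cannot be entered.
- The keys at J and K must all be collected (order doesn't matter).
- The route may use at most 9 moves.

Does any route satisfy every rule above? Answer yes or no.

One route that works: A → H → I → J → K → L → Q.

yes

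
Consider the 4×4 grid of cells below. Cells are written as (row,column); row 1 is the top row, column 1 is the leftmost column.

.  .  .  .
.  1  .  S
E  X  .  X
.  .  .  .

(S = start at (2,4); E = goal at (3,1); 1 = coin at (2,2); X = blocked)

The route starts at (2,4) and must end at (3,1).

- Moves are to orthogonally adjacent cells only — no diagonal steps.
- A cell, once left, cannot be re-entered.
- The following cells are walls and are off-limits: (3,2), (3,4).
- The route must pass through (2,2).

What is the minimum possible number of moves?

4

Any route passes through (2,2) somewhere between (2,4) and (3,1). Summing Manhattan distances along the two legs ((2,4) → (2,2) → (3,1)) gives a lower bound of 2 + 2 = 4 moves.
A route of 4 moves achieves this: (2,4) → (2,3) → (2,2) → (2,1) → (3,1).
Since 4 matches the lower bound, it is optimal.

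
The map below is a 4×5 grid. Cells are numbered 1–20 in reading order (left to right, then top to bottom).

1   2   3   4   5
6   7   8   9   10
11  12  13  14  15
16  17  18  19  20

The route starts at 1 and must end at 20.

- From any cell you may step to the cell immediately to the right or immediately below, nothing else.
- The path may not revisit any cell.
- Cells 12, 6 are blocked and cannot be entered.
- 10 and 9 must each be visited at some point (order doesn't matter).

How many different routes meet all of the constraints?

3

A right/down-only route from 1 to 20 makes exactly 3 down-moves and 4 right-moves in some order.
With no other constraints that would be C(7,3) = 35 routes.
A monotone route can only reach the required cells in the order 9, 10, so split there and multiply the segment counts (each segment already excludes blocked cells): 1→9: 3; 9→10: 1; 10→20: 1; product = 3.
That gives 3 routes.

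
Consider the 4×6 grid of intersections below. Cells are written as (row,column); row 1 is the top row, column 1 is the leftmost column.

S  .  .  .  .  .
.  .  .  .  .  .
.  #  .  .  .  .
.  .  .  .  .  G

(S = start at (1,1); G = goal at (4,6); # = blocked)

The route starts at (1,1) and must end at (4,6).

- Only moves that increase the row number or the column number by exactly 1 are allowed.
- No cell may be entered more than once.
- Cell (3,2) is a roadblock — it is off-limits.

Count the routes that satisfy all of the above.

A right/down-only route from (1,1) to (4,6) makes exactly 3 down-moves and 5 right-moves in some order.
With no other constraints that would be C(8,3) = 56 routes.
Subtract routes through each blocked cell (inclusion–exclusion for overlaps): − through (3,2): 15 → 41.
That gives 41 routes.

41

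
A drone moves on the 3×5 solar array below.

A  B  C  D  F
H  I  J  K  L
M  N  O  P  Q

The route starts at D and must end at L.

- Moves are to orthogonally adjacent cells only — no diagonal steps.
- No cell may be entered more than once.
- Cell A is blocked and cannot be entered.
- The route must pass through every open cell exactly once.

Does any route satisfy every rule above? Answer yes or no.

Colour the cells like a checkerboard: each orthogonal step flips colour, so a Hamiltonian route alternates colours. Here there are 7 cells of one colour and 7 of the other, with start on the same colour as the goal — the counts and endpoints can't be arranged into an alternating sequence of length 14, so no Hamiltonian route exists.

no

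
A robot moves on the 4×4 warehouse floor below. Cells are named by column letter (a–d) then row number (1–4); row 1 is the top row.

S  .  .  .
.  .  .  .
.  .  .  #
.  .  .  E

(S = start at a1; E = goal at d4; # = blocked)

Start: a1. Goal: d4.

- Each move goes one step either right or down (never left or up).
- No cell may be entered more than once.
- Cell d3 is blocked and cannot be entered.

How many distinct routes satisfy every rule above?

A right/down-only route from a1 to d4 makes exactly 3 down-moves and 3 right-moves in some order.
With no other constraints that would be C(6,3) = 20 routes.
Subtract routes through each blocked cell (inclusion–exclusion for overlaps): − through d3: 10 → 10.
That gives 10 routes.

10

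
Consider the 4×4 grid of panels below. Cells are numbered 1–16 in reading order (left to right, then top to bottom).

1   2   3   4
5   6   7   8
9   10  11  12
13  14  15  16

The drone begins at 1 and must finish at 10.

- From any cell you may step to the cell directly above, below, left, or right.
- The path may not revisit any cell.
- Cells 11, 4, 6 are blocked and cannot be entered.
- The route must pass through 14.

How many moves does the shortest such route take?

Any route passes through 14 somewhere between 1 and 10. Summing Manhattan distances along the two legs (1 → 14 → 10) gives a lower bound of 4 + 1 = 5 moves.
A route of 5 moves achieves this: 1 → 5 → 9 → 13 → 14 → 10.
Since 5 matches the lower bound, it is optimal.

5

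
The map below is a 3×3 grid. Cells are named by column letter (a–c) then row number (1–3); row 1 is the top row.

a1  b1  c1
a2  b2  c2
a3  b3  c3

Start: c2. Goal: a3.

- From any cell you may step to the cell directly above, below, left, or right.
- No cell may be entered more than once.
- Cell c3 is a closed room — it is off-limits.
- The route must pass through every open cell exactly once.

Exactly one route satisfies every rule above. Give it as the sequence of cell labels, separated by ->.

Need to visit all 8 open cells exactly once, starting at c2 and ending at a3.
Cell a1 has only two open neighbours (a2 and b1), so the path must pass straight through it: one of those is the cell it's entered from and the other is where it exits.
Route from c2: up to c1, 2× left (reaching a1), down to a2, right to b2, down to b3, left to a3 — 7 moves in all.
Check: all 8 open cells covered.

c2 -> c1 -> b1 -> a1 -> a2 -> b2 -> b3 -> a3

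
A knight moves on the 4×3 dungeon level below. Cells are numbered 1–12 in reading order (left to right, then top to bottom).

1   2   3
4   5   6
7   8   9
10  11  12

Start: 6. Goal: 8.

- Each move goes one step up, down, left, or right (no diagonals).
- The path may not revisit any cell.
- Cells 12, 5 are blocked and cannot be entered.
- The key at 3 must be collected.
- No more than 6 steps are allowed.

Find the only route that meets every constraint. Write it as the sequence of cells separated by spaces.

The 6-move cap with required stops at 3 leaves no slack for detours.
Route from 6: up to 3, 2× left (reaching 1), 2× down (reaching 7), right to 8 — 6 moves in all.
Check: all required cells visited; 6 ≤ 6 moves.

6 3 2 1 4 7 8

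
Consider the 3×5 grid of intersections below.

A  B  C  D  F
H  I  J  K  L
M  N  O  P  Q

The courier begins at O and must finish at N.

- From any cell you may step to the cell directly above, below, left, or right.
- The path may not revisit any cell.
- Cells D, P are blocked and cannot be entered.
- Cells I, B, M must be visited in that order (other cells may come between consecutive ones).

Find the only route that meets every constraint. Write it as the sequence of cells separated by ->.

The waypoints must appear in the order I, B, M, with no cell reused.
Route from O: up to J, left to I, up to B, left to A, 2× down (reaching M), right to N — 7 moves in all.
Check: order respected (I at step 2, B at step 3, M at step 6).

O -> J -> I -> B -> A -> H -> M -> N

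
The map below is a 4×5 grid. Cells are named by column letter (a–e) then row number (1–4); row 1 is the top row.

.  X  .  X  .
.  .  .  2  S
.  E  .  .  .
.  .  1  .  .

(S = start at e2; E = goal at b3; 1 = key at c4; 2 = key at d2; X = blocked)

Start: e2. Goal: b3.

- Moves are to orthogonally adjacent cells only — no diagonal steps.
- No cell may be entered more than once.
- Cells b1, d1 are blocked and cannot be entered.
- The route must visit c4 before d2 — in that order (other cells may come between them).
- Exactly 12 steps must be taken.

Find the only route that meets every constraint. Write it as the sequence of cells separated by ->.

e2 -> e3 -> e4 -> d4 -> c4 -> c3 -> d3 -> d2 -> c2 -> b2 -> a2 -> a3 -> b3

The waypoints must appear in the order c4, d2, with no cell reused.
Route from e2: down 2 to e4, left 2 to c4, up 1 to c3, right 1 to d3, up 1 to d2, left 3 to a2, down 1 to a3, right 1 to b3 — 12 moves in all.
Check: order respected (1 at step 4, 2 at step 7); 12 moves as required.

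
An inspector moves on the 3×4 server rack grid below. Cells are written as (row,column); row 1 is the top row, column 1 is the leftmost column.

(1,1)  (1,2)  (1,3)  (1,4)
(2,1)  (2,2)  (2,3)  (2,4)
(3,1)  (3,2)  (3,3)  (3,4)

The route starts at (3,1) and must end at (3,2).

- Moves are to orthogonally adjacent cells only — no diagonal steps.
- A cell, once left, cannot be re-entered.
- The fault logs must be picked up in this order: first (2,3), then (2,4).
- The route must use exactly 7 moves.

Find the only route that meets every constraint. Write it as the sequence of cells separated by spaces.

(3,1) (2,1) (2,2) (2,3) (2,4) (3,4) (3,3) (3,2)

The waypoints must appear in the order (2,3), (2,4), with no cell reused.
Route from (3,1): up 1 to (2,1), right 3 to (2,4), down 1 to (3,4), left 2 to (3,2) — 7 moves in all.
Check: order respected ((2,3) at step 3, (2,4) at step 4); 7 moves as required.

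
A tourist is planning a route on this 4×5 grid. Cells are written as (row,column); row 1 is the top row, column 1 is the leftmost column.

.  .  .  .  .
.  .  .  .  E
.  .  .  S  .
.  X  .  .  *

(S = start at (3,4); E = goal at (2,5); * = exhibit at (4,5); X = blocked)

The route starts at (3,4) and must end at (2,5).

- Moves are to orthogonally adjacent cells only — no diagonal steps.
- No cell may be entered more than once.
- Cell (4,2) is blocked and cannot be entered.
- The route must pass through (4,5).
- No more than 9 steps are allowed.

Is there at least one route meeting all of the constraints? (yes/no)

One route that works: (3,4) → (4,4) → (4,5) → (3,5) → (2,5).

yes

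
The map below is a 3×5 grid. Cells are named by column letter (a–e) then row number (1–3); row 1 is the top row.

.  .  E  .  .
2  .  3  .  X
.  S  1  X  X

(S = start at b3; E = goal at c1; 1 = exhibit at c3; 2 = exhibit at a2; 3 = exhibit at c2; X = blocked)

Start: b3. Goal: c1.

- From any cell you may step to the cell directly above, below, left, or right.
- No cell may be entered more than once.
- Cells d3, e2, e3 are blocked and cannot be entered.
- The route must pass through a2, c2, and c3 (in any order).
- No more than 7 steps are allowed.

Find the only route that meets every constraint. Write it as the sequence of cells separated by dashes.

Any route must reach a2, c2, and c3 and still end at c1 within 7 moves, so the order of the required stops is forced.
Route from b3: right to c3, up to c2, 2× left (reaching a2), up to a1, 2× right (reaching c1) — 7 moves in all.
Check: all required cells visited; 7 ≤ 7 moves.

b3 - c3 - c2 - b2 - a2 - a1 - b1 - c1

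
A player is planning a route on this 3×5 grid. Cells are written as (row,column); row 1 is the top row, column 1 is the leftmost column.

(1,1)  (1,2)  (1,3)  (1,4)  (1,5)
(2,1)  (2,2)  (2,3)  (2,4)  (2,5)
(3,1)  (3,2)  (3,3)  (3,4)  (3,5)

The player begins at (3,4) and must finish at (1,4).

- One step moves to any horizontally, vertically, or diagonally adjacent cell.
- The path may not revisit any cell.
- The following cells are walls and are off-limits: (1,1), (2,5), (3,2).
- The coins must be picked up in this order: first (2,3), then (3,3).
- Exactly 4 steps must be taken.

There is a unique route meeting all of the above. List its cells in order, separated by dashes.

The waypoints must appear in the order (2,3), (3,3), with no cell reused.
Route from (3,4): up-left 1 to (2,3), down 1 to (3,3), up-right 1 to (2,4), up 1 to (1,4) — 4 moves in all.
Check: order respected ((2,3) at step 1, (3,3) at step 2); 4 moves as required.

(3,4) - (2,3) - (3,3) - (2,4) - (1,4)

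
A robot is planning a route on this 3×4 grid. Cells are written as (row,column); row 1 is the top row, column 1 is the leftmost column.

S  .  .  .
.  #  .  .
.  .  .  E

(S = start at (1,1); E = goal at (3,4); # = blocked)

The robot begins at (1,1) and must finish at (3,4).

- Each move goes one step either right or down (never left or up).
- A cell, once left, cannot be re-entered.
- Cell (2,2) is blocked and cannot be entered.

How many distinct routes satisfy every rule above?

4

A right/down-only route from (1,1) to (3,4) makes exactly 2 down-moves and 3 right-moves in some order.
With no other constraints that would be C(5,2) = 10 routes.
Subtract routes through each blocked cell (inclusion–exclusion for overlaps): − through (2,2): 6 → 4.
That gives 4 routes.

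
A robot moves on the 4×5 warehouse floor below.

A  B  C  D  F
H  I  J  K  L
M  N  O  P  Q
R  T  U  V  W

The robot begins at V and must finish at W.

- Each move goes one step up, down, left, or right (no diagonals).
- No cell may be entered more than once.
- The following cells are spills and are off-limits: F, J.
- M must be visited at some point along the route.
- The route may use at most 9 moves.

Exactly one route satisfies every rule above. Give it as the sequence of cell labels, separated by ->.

V -> U -> T -> R -> M -> N -> O -> P -> Q -> W

The budget equals the shortest possible length, so every move has to be on a shortest route through the required cells.
Route from V: left 3 to R, up 1 to M, right 4 to Q, down 1 to W — 9 moves in all.
Check: all required cells visited; 9 ≤ 9 moves.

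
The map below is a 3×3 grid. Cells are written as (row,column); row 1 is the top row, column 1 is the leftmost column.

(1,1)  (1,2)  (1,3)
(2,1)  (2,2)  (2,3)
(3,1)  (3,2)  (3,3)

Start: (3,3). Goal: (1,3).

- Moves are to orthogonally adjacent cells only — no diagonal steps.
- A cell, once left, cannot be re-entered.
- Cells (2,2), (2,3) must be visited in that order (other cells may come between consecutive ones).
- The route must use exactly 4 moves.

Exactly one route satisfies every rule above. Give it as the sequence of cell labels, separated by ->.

The waypoints must appear in the order (2,2), (2,3), with no cell reused.
Route from (3,3): left to (3,2), up to (2,2), right to (2,3), up to (1,3) — 4 moves in all.
Check: order respected ((2,2) at step 2, (2,3) at step 3); 4 moves as required.

(3,3) -> (3,2) -> (2,2) -> (2,3) -> (1,3)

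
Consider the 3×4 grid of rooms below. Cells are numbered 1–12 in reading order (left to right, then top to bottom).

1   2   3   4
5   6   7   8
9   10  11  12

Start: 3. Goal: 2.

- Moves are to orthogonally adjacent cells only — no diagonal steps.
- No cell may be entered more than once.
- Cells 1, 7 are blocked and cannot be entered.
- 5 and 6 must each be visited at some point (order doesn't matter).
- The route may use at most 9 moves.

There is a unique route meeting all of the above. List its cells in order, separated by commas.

3, 4, 8, 12, 11, 10, 9, 5, 6, 2

The 9-move cap with required stops at 5, 6 leaves no slack for detours.
Route from 3: right 1 to 4, down 2 to 12, left 3 to 9, up 1 to 5, right 1 to 6, up 1 to 2 — 9 moves in all.
Check: all required cells visited; 9 ≤ 9 moves.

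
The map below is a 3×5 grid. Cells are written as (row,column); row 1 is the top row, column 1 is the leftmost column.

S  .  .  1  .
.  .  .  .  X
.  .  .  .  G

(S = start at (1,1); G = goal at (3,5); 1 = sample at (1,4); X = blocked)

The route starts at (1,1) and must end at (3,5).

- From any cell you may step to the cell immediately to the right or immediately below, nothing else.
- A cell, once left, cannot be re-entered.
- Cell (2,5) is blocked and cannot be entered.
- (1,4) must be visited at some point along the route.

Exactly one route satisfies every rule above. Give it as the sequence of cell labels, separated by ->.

(1,1) -> (1,2) -> (1,3) -> (1,4) -> (2,4) -> (3,4) -> (3,5)

Moves only go right or down, so the column and row indices never decrease.
Route from (1,1): right 3 to (1,4), down 2 to (3,4), right 1 to (3,5) — 6 moves in all.
Check: all required cells visited.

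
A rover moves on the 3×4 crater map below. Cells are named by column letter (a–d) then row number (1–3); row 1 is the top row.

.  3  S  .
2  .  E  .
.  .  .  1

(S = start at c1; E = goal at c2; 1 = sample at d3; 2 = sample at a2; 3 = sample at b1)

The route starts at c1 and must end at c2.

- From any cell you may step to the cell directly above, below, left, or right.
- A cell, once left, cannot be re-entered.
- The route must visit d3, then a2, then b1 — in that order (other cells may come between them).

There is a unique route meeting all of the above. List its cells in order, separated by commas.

The waypoints must appear in the order d3, a2, b1, with no cell reused.
Route from c1: right to d1, 2× down (reaching d3), 3× left (reaching a3), 2× up (reaching a1), right to b1, down to b2, right to c2 — 11 moves in all.
Check: order respected (1 at step 3, 2 at step 7, 3 at step 9).

c1, d1, d2, d3, c3, b3, a3, a2, a1, b1, b2, c2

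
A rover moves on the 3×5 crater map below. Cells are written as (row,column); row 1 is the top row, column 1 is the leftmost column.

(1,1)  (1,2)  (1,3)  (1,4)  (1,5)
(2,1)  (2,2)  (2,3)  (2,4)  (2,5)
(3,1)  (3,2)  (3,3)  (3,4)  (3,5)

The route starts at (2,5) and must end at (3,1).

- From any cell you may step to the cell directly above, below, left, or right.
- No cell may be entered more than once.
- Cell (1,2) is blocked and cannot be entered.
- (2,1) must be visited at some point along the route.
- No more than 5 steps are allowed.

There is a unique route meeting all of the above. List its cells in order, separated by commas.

Any route must reach (2,1) and still end at (3,1) within 5 moves, so the order of the required stops is forced.
Route from (2,5): left 4 to (2,1), down 1 to (3,1) — 5 moves in all.
Check: all required cells visited; 5 ≤ 5 moves.

(2,5), (2,4), (2,3), (2,2), (2,1), (3,1)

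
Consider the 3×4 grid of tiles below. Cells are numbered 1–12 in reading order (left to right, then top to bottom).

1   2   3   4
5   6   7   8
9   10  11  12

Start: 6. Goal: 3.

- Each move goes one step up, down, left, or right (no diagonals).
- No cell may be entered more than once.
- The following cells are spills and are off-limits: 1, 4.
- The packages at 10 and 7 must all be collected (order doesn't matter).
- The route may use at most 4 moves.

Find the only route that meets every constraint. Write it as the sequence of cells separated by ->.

Any route must reach 10 and 7 and still end at 3 within 4 moves, so the order of the required stops is forced.
Route from 6: down to 10, right to 11, 2× up (reaching 3) — 4 moves in all.
Check: all required cells visited; 4 ≤ 4 moves.

6 -> 10 -> 11 -> 7 -> 3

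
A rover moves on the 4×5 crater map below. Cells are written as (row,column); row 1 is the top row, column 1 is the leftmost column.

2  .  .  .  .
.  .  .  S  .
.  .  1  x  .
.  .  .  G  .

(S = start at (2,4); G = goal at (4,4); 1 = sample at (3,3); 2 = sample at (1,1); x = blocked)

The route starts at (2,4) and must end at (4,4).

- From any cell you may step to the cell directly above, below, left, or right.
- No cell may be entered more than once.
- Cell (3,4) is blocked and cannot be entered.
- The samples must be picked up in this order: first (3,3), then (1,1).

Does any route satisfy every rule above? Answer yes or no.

yes

One route that works: (2,4) → (2,3) → (3,3) → (3,2) → (2,2) → (1,2) → (1,1) → (2,1) → (3,1) → (4,1) → (4,2) → (4,3) → (4,4).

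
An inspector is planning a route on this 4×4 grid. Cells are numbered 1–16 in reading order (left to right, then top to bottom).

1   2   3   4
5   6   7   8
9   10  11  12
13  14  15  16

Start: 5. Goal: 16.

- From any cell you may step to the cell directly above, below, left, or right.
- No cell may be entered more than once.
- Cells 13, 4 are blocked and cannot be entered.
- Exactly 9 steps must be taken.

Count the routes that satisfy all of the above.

18

Need simple routes of exactly 9 moves from 5 to 16 (Manhattan distance 5, so 2 moves are spent on a detour and 2 undoing it).
Branch systematically from the start, pruning whenever the remaining move budget drops below the Manhattan distance to 16 or differs from it in parity. Grouping the completions by first move — via 1: 9; via 9: 5; via 6: 4 — and summing: 9 + 5 + 4 = 18.
That gives 18 routes.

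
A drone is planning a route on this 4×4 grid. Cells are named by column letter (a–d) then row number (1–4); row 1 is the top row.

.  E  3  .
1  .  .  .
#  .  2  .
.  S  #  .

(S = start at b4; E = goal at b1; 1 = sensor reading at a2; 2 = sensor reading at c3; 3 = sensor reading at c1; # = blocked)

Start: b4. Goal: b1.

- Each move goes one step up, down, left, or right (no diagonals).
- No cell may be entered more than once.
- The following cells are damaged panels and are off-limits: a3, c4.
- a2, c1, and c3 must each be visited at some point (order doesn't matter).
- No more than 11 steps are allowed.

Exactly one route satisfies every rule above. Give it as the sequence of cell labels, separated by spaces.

b4 b3 c3 d3 d2 d1 c1 c2 b2 a2 a1 b1

The budget equals the shortest possible length, so every move has to be on a shortest route through the required cells.
Route from b4: up 1 to b3, right 2 to d3, up 2 to d1, left 1 to c1, down 1 to c2, left 2 to a2, up 1 to a1, right 1 to b1 — 11 moves in all.
Check: all required cells visited; 11 ≤ 11 moves.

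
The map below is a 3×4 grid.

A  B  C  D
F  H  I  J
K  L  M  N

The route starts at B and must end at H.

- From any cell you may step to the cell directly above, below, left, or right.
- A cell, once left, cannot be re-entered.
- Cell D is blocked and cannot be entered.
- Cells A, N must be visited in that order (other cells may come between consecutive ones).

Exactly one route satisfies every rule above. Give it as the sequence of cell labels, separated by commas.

The waypoints must appear in the order A, N, with no cell reused.
Route from B: left to A, 2× down (reaching K), 3× right (reaching N), up to J, 2× left (reaching H) — 9 moves in all.
Check: order respected (A at step 1, N at step 6).

B, A, F, K, L, M, N, J, I, H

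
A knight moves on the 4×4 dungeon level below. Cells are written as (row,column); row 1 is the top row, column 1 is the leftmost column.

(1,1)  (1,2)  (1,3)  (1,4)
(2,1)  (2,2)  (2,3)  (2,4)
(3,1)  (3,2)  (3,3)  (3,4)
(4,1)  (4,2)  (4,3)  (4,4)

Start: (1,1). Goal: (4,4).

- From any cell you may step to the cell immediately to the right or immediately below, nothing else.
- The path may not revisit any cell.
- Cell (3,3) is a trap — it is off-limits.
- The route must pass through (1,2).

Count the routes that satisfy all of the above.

4

A right/down-only route from (1,1) to (4,4) makes exactly 3 down-moves and 3 right-moves in some order.
With no other constraints that would be C(6,3) = 20 routes.
Split at (1,2) and multiply the segment counts (each segment already excludes blocked cells): (1,1)→(1,2): 1; (1,2)→(4,4): 4; product = 4.
That gives 4 routes.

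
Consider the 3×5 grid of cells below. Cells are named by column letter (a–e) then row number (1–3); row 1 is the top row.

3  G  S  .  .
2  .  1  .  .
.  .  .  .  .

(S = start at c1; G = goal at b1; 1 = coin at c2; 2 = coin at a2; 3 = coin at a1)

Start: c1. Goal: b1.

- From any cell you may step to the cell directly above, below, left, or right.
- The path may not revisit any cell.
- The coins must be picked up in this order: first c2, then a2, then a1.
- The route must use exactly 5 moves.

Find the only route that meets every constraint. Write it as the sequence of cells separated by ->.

The waypoints must appear in the order c2, a2, a1, with no cell reused.
Route from c1: down to c2, 2× left (reaching a2), up to a1, right to b1 — 5 moves in all.
Check: order respected (1 at step 1, 2 at step 3, 3 at step 4); 5 moves as required.

c1 -> c2 -> b2 -> a2 -> a1 -> b1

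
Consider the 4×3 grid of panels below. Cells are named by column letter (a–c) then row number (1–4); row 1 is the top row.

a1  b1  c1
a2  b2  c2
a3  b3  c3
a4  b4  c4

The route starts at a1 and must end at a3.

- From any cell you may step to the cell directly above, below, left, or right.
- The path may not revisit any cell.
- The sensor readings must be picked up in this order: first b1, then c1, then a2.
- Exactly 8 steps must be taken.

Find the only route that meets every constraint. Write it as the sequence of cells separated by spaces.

The waypoints must appear in the order b1, c1, a2, with no cell reused.
Route from a1: 2× right (reaching c1), 2× down (reaching c3), left to b3, up to b2, left to a2, down to a3 — 8 moves in all.
Check: order respected (b1 at step 1, c1 at step 2, a2 at step 7); 8 moves as required.

a1 b1 c1 c2 c3 b3 b2 a2 a3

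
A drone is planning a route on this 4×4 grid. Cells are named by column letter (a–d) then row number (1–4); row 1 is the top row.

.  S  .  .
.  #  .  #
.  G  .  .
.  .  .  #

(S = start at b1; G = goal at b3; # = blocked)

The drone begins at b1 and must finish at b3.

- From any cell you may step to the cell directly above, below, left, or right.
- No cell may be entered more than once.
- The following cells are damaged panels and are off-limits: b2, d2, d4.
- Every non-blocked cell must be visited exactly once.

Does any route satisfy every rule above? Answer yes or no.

Cell d1 has only one open neighbour but is neither the start nor the goal, so a Hamiltonian route would have to both enter and leave it through the same neighbour — impossible without revisiting.

no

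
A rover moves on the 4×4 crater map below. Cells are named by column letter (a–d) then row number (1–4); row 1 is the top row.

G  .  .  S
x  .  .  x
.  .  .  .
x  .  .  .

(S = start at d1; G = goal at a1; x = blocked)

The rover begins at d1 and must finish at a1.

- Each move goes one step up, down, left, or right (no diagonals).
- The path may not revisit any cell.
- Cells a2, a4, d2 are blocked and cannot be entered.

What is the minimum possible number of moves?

The Manhattan distance from d1 to a1 is |1−1| + |4−1| = 3, so at least 3 moves are needed.
A route of 3 moves achieves this: d1 → c1 → b1 → a1.
Since 3 matches the lower bound, it is optimal.

3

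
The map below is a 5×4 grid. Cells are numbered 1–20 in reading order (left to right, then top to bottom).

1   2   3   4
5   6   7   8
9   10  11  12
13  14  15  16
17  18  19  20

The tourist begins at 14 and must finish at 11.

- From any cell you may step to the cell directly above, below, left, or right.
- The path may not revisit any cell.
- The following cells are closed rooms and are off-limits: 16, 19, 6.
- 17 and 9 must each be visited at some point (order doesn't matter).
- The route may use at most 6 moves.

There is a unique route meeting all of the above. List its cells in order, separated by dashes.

14 - 18 - 17 - 13 - 9 - 10 - 11

Any route must reach 17 and 9 and still end at 11 within 6 moves, so the order of the required stops is forced.
Route from 14: down 1 to 18, left 1 to 17, up 2 to 9, right 2 to 11 — 6 moves in all.
Check: all required cells visited; 6 ≤ 6 moves.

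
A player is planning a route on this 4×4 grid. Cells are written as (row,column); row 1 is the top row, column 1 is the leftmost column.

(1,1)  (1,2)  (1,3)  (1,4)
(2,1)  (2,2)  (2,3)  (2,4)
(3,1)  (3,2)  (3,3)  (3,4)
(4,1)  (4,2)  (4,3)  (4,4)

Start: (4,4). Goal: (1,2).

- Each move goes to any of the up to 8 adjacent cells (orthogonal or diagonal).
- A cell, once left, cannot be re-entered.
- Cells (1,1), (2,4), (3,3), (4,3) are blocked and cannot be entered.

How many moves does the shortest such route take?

3

With diagonal moves allowed, the Chebyshev distance max(|Δrow|,|Δcol|) from (4,4) to (1,2) is 3, so at least 3 moves are needed.
A route of 3 moves achieves this: (4,4) → (3,4) → (2,3) → (1,2).
Since 3 matches the lower bound, it is optimal.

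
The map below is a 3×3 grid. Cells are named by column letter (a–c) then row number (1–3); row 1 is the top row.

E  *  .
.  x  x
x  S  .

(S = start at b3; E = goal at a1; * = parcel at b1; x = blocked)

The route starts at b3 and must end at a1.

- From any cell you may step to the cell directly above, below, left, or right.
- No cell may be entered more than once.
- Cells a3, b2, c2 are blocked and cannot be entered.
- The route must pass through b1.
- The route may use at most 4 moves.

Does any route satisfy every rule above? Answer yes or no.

no

The blocked cells wall b1 off from b3 completely — no sequence of moves reaches it at all, so no route can satisfy the rules.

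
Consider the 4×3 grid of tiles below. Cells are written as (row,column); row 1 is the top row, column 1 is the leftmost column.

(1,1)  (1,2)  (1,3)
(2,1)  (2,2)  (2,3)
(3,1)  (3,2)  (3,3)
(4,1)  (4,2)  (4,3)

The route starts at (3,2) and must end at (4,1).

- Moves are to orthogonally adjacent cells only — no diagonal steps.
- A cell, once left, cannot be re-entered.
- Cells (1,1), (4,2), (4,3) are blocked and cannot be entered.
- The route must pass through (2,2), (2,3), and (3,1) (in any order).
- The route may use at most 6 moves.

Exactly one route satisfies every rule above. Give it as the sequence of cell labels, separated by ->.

The 6-move cap with required stops at (2,2), (2,3), (3,1) leaves no slack for detours.
Route from (3,2): right to (3,3), up to (2,3), 2× left (reaching (2,1)), 2× down (reaching (4,1)) — 6 moves in all.
Check: all required cells visited; 6 ≤ 6 moves.

(3,2) -> (3,3) -> (2,3) -> (2,2) -> (2,1) -> (3,1) -> (4,1)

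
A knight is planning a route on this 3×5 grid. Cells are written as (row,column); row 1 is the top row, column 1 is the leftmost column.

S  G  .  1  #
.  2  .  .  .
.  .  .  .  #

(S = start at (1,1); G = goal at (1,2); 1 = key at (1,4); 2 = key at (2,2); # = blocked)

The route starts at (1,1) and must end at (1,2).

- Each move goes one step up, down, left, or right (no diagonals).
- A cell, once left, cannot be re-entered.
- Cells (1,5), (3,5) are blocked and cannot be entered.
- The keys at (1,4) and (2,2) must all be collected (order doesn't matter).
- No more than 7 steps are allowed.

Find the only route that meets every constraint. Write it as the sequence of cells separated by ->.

(1,1) -> (2,1) -> (2,2) -> (2,3) -> (2,4) -> (1,4) -> (1,3) -> (1,2)

Any route must reach (1,4) and (2,2) and still end at (1,2) within 7 moves, so the order of the required stops is forced.
Route from (1,1): down to (2,1), 3× right (reaching (2,4)), up to (1,4), 2× left (reaching (1,2)) — 7 moves in all.
Check: all required cells visited; 7 ≤ 7 moves.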